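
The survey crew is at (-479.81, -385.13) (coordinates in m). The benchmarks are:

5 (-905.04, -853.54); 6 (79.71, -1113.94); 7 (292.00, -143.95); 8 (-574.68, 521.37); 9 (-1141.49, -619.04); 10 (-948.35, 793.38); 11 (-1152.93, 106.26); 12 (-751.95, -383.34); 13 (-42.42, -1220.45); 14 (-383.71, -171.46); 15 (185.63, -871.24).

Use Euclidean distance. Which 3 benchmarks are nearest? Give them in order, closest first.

Distances from (-479.81, -385.13):
5: √((-425.23)² + (-468.41)²) = √(180820.5529 + 219407.9281) = 632.64 m
6: √((559.52)² + (-728.81)²) = √(313062.6304 + 531164.0161) = 918.82 m
7: √((771.81)² + (241.18)²) = √(595690.6761 + 58167.7924) = 808.62 m
8: √((-94.87)² + (906.50)²) = √(9000.3169 + 821742.2500) = 911.45 m
9: √((-661.68)² + (-233.91)²) = √(437820.4224 + 54713.8881) = 701.81 m
10: √((-468.54)² + (1178.51)²) = √(219529.7316 + 1388885.8201) = 1268.23 m
11: √((-673.12)² + (491.39)²) = √(453090.5344 + 241464.1321) = 833.40 m
12: √((-272.14)² + (1.79)²) = √(74060.1796 + 3.2041) = 272.15 m
13: √((437.39)² + (-835.32)²) = √(191310.0121 + 697759.5024) = 942.90 m
14: √((96.10)² + (213.67)²) = √(9235.2100 + 45654.8689) = 234.29 m
15: √((665.44)² + (-486.11)²) = √(442810.3936 + 236302.9321) = 824.08 m
Sorted: 14 (234.29 m) < 12 (272.15 m) < 5 (632.64 m) < 9 (701.81 m) < 7 (808.62 m) < …

14, 12, 5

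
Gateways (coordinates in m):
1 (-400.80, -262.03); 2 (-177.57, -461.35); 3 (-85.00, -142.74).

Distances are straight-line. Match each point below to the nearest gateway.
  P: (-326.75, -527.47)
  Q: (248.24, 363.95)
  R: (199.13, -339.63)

P→2; Q→3; R→3

P at (-326.75, -527.47):
  1: √((-74.05)² + (265.44)²) = √(5483.4025 + 70458.3936) = 275.58 m
  2: √((149.18)² + (66.12)²) = √(22254.6724 + 4371.8544) = 163.18 m
  3: √((241.75)² + (384.73)²) = √(58443.0625 + 148017.1729) = 454.38 m
  → nearest: 2 (163.18 m)
Q at (248.24, 363.95):
  1: √((-649.04)² + (-625.98)²) = √(421252.9216 + 391850.9604) = 901.72 m
  2: √((-425.81)² + (-825.30)²) = √(181314.1561 + 681120.0900) = 928.67 m
  3: √((-333.24)² + (-506.69)²) = √(111048.8976 + 256734.7561) = 606.45 m
  → nearest: 3 (606.45 m)
R at (199.13, -339.63):
  1: √((-599.93)² + (77.60)²) = √(359916.0049 + 6021.7600) = 604.93 m
  2: √((-376.70)² + (-121.72)²) = √(141902.8900 + 14815.7584) = 395.88 m
  3: √((-284.13)² + (196.89)²) = √(80729.8569 + 38765.6721) = 345.68 m
  → nearest: 3 (345.68 m)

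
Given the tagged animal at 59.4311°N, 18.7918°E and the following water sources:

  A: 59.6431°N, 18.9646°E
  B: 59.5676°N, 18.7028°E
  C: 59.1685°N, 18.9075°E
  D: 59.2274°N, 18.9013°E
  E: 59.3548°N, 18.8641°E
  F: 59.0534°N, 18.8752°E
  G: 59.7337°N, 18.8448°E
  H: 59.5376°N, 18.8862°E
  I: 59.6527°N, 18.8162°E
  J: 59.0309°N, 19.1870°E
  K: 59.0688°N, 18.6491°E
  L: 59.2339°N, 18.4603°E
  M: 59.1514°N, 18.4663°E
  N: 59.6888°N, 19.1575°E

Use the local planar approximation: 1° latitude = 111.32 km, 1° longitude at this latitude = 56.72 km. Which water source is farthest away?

Distances from 59.4311°N, 18.7918°E:
A: √((0.2120·111.32)² + (0.1728·56.72)²) = √(556.952448 + 96.063835) = 25.5542 km
B: √((0.1365·111.32)² + (-0.0890·56.72)²) = √(230.893495 + 25.483112) = 16.0118 km
C: √((-0.2626·111.32)² + (0.1157·56.72)²) = √(854.546774 + 43.066459) = 29.9602 km
D: √((-0.2037·111.32)² + (0.1095·56.72)²) = √(514.195715 + 38.574534) = 23.5111 km
E: √((-0.0763·111.32)² + (0.0723·56.72)²) = √(72.143211 + 16.817020) = 9.4319 km
F: √((-0.3777·111.32)² + (0.0834·56.72)²) = √(1767.829452 + 22.377138) = 42.3108 km
G: √((0.3026·111.32)² + (0.0530·56.72)²) = √(1134.708329 + 9.036998) = 33.8193 km
H: √((0.1065·111.32)² + (0.0944·56.72)²) = √(140.554777 + 28.669257) = 13.0086 km
I: √((0.2216·111.32)² + (0.0244·56.72)²) = √(608.535484 + 1.915367) = 24.7073 km
J: √((-0.4002·111.32)² + (0.3952·56.72)²) = √(1984.726022 + 502.465579) = 49.8718 km
K: √((-0.3623·111.32)² + (-0.1427·56.72)²) = √(1626.608597 + 65.511929) = 41.1354 km
L: √((-0.1972·111.32)² + (-0.3315·56.72)²) = √(481.903651 + 353.540775) = 28.9041 km
M: √((-0.2797·111.32)² + (-0.3255·56.72)²) = √(969.463200 + 340.858737) = 36.1984 km
N: √((0.2577·111.32)² + (0.3657·56.72)²) = √(822.953378 + 430.251472) = 35.4006 km
Maximum: J at 49.8718 km.

J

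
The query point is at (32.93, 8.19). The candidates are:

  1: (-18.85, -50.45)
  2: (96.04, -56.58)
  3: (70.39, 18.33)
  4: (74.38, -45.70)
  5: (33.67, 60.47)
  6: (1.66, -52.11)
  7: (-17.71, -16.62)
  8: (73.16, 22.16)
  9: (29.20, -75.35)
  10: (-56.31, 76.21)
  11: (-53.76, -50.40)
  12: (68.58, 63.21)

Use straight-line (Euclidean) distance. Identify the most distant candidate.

10

Distances from (32.93, 8.19):
1: √((-51.78)² + (-58.64)²) = √(2681.1684 + 3438.6496) = 78.23
2: √((63.11)² + (-64.77)²) = √(3982.8721 + 4195.1529) = 90.43
3: √((37.46)² + (10.14)²) = √(1403.2516 + 102.8196) = 38.81
4: √((41.45)² + (-53.89)²) = √(1718.1025 + 2904.1321) = 67.99
5: √((0.74)² + (52.28)²) = √(0.5476 + 2733.1984) = 52.29
6: √((-31.27)² + (-60.30)²) = √(977.8129 + 3636.0900) = 67.93
7: √((-50.64)² + (-24.81)²) = √(2564.4096 + 615.5361) = 56.39
8: √((40.23)² + (13.97)²) = √(1618.4529 + 195.1609) = 42.59
9: √((-3.73)² + (-83.54)²) = √(13.9129 + 6978.9316) = 83.62
10: √((-89.24)² + (68.02)²) = √(7963.7776 + 4626.7204) = 112.21
11: √((-86.69)² + (-58.59)²) = √(7515.1561 + 3432.7881) = 104.63
12: √((35.65)² + (55.02)²) = √(1270.9225 + 3027.2004) = 65.56
Maximum: 10 at 112.21.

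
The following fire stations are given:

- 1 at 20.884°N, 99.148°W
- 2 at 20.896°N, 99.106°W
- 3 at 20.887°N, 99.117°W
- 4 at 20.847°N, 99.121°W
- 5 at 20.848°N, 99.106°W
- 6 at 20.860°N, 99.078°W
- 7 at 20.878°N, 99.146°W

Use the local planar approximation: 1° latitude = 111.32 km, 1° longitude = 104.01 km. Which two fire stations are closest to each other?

1 and 7

Pairwise distances:
1–2: 4.568 km
1–3: 3.242 km
1–4: 4.985 km
1–5: 5.928 km
1–6: 7.755 km
1–7: 0.700 km
2–3: 1.521 km
2–4: 5.673 km
2–5: 5.343 km
2–6: 4.954 km
2–7: 4.618 km
3–4: 4.472 km
3–5: 4.490 km
3–6: 5.049 km
3–7: 3.178 km
4–5: 1.564 km
4–6: 4.701 km
4–7: 4.321 km
5–6: 3.204 km
5–7: 5.335 km
6–7: 7.351 km
Closest pair: 1–7 at 0.700 km.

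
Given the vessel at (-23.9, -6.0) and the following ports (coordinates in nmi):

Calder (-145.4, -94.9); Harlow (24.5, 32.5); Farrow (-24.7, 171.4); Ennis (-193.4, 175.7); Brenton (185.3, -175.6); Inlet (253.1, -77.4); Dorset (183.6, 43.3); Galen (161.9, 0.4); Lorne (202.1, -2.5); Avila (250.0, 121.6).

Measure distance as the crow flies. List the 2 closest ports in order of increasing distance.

Distances from (-23.9, -6.0):
Calder: √((-121.5)² + (-88.9)²) = √(14762.250 + 7903.210) = 150.6 nmi
Harlow: √((48.4)² + (38.5)²) = √(2342.560 + 1482.250) = 61.8 nmi
Farrow: √((-0.8)² + (177.4)²) = √(0.640 + 31470.760) = 177.4 nmi
Ennis: √((-169.5)² + (181.7)²) = √(28730.250 + 33014.890) = 248.5 nmi
Brenton: √((209.2)² + (-169.6)²) = √(43764.640 + 28764.160) = 269.3 nmi
Inlet: √((277.0)² + (-71.4)²) = √(76729.000 + 5097.960) = 286.1 nmi
Dorset: √((207.5)² + (49.3)²) = √(43056.250 + 2430.490) = 213.3 nmi
Galen: √((185.8)² + (6.4)²) = √(34521.640 + 40.960) = 185.9 nmi
Lorne: √((226.0)² + (3.5)²) = √(51076.000 + 12.250) = 226.0 nmi
Avila: √((273.9)² + (127.6)²) = √(75021.210 + 16281.760) = 302.2 nmi
Sorted: Harlow (61.8 nmi) < Calder (150.6 nmi) < Farrow (177.4 nmi) < Galen (185.9 nmi) < …

Harlow, Calder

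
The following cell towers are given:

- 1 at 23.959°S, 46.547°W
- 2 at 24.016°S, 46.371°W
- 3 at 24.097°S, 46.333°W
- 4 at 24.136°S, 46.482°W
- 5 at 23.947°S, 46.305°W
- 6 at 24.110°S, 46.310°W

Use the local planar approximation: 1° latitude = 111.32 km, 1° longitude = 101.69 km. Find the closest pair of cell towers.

Pairwise distances:
3–6: 2.750 km
2–3: 9.810 km
2–5: 10.200 km
2–6: 12.165 km
3–4: 15.762 km
3–5: 16.939 km
2–4: 17.489 km
4–6: 17.729 km
5–6: 18.152 km
1–2: 18.989 km
1–4: 20.783 km
1–5: 24.645 km
1–3: 26.638 km
4–5: 27.688 km
1–6: 29.383 km
Closest pair: 3–6 at 2.750 km.

3 and 6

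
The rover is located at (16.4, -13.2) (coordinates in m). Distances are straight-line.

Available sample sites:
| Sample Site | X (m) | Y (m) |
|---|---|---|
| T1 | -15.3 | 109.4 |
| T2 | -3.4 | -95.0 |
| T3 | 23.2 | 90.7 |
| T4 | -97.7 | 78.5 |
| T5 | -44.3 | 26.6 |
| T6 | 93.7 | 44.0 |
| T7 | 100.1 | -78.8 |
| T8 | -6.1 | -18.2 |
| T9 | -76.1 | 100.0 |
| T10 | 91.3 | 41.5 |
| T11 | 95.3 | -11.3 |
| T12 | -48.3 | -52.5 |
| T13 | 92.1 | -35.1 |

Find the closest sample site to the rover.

Distances from (16.4, -13.2):
T1: 126.6 m
T2: 84.2 m
T3: 104.1 m
T4: 146.4 m
T5: 72.6 m
T6: 96.2 m
T7: 106.3 m
T8: 23.0 m
T9: 146.2 m
T10: 92.7 m
T11: 78.9 m
T12: 75.7 m
T13: 78.8 m
Minimum: T8 at 23.0 m.

T8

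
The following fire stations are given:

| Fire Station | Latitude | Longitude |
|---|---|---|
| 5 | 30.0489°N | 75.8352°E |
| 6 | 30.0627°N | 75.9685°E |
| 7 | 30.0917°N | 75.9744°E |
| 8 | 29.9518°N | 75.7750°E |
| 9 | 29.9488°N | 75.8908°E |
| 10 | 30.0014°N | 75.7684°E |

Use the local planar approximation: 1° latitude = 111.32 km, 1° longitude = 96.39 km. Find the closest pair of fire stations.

Pairwise distances:
5–6: 12.9403 km
5–7: 14.2383 km
5–8: 12.2682 km
5–9: 12.3649 km
5–10: 8.3318 km
6–7: 3.2780 km
6–8: 22.3671 km
6–9: 14.7261 km
6–10: 20.4592 km
7–8: 24.7377 km
7–9: 17.8322 km
7–10: 22.2558 km
8–9: 11.1670 km
8–10: 5.5580 km
9–10: 13.1713 km
Closest pair: 6–7 at 3.2780 km.

6 and 7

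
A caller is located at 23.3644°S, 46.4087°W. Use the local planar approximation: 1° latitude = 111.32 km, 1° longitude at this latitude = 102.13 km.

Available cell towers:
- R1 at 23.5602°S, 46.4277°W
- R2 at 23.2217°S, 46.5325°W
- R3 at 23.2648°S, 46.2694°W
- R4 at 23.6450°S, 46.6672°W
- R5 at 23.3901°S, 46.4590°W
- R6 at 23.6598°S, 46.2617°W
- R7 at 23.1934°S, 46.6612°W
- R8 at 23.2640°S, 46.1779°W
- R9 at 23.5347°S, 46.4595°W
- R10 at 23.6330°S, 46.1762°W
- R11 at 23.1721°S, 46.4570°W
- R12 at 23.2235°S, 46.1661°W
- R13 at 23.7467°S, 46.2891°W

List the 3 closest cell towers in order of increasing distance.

Distances from 23.3644°S, 46.4087°W:
R1: √((-0.1958·111.32)² + (-0.0190·102.13)²) = √(475.085494 + 3.765424) = 21.8827 km
R2: √((0.1427·111.32)² + (-0.1238·102.13)²) = √(252.344789 + 159.862998) = 20.3029 km
R3: √((0.0996·111.32)² + (0.1393·102.13)²) = √(122.932035 + 202.399249) = 18.0369 km
R4: √((-0.2806·111.32)² + (-0.2585·102.13)²) = √(975.712185 + 696.991944) = 40.8987 km
R5: √((-0.0257·111.32)² + (-0.0503·102.13)²) = √(8.184886 + 26.390197) = 5.8801 km
R6: √((-0.2954·111.32)² + (0.1470·102.13)²) = √(1081.352721 + 225.393472) = 36.1489 km
R7: √((0.1710·111.32)² + (-0.2525·102.13)²) = √(362.358636 + 665.011918) = 32.0526 km
R8: √((0.1004·111.32)² + (0.2308·102.13)²) = √(124.914778 + 555.620515) = 26.0871 km
R9: √((-0.1703·111.32)² + (-0.0508·102.13)²) = √(359.398029 + 26.917461) = 19.6549 km
R10: √((-0.2686·111.32)² + (0.2325·102.13)²) = √(894.043010 + 563.835710) = 38.1822 km
R11: √((0.1923·111.32)² + (-0.0483·102.13)²) = √(458.252628 + 24.333295) = 21.9678 km
R12: √((0.1409·111.32)² + (0.2426·102.13)²) = √(246.018849 + 613.886746) = 29.3241 km
R13: √((-0.3823·111.32)² + (0.1196·102.13)²) = √(1811.152382 + 149.200069) = 44.2759 km
Sorted: R5 (5.8801 km) < R3 (18.0369 km) < R9 (19.6549 km) < R2 (20.3029 km) < R1 (21.8827 km) < …

R5, R3, R9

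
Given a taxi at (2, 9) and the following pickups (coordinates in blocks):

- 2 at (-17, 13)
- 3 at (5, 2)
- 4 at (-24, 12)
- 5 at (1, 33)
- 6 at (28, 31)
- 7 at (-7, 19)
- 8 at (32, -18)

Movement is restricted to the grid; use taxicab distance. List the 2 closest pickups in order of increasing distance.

3, 7

Distances from (2, 9):
2: 23 blocks
3: 10 blocks
4: 29 blocks
5: 25 blocks
6: 48 blocks
7: 19 blocks
8: 57 blocks
Sorted: 3 (10 blocks) < 7 (19 blocks) < 2 (23 blocks) < 5 (25 blocks) < …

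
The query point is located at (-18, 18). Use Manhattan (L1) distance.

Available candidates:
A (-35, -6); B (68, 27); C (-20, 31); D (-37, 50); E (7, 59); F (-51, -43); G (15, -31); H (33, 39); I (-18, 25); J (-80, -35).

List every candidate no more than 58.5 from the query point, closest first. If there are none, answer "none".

I, C, A, D

Distances from (-18, 18):
A: |-17| + |-24| = 17 + 24 = 41
B: |86| + |9| = 86 + 9 = 95
C: |-2| + |13| = 2 + 13 = 15
D: |-19| + |32| = 19 + 32 = 51
E: |25| + |41| = 25 + 41 = 66
F: |-33| + |-61| = 33 + 61 = 94
G: |33| + |-49| = 33 + 49 = 82
H: |51| + |21| = 51 + 21 = 72
I: |0| + |7| = 0 + 7 = 7
J: |-62| + |-53| = 62 + 53 = 115
Threshold 58.5: I (7), C (15), A (41), D (51) are within range.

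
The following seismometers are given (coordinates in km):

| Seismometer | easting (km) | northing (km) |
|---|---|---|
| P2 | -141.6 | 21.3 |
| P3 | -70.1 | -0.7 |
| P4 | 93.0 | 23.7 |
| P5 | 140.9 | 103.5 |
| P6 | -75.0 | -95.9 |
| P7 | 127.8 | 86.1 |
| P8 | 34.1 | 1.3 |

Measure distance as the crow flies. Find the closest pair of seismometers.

P5 and P7

Pairwise distances:
P2–P3: √((71.5)² + (-22.0)²) = √(5112.250 + 484.000) = 74.8 km
P2–P4: √((234.6)² + (2.4)²) = √(55037.160 + 5.760) = 234.6 km
P2–P5: √((282.5)² + (82.2)²) = √(79806.250 + 6756.840) = 294.2 km
P2–P6: √((66.6)² + (-117.2)²) = √(4435.560 + 13735.840) = 134.8 km
P2–P7: √((269.4)² + (64.8)²) = √(72576.360 + 4199.040) = 277.1 km
P2–P8: √((175.7)² + (-20.0)²) = √(30870.490 + 400.000) = 176.8 km
P3–P4: √((163.1)² + (24.4)²) = √(26601.610 + 595.360) = 164.9 km
P3–P5: √((211.0)² + (104.2)²) = √(44521.000 + 10857.640) = 235.3 km
P3–P6: √((-4.9)² + (-95.2)²) = √(24.010 + 9063.040) = 95.3 km
P3–P7: √((197.9)² + (86.8)²) = √(39164.410 + 7534.240) = 216.1 km
P3–P8: √((104.2)² + (2.0)²) = √(10857.640 + 4.000) = 104.2 km
P4–P5: √((47.9)² + (79.8)²) = √(2294.410 + 6368.040) = 93.1 km
P4–P6: √((-168.0)² + (-119.6)²) = √(28224.000 + 14304.160) = 206.2 km
P4–P7: √((34.8)² + (62.4)²) = √(1211.040 + 3893.760) = 71.4 km
P4–P8: √((-58.9)² + (-22.4)²) = √(3469.210 + 501.760) = 63.0 km
P5–P6: √((-215.9)² + (-199.4)²) = √(46612.810 + 39760.360) = 293.9 km
P5–P7: √((-13.1)² + (-17.4)²) = √(171.610 + 302.760) = 21.8 km
P5–P8: √((-106.8)² + (-102.2)²) = √(11406.240 + 10444.840) = 147.8 km
P6–P7: √((202.8)² + (182.0)²) = √(41127.840 + 33124.000) = 272.5 km
P6–P8: √((109.1)² + (97.2)²) = √(11902.810 + 9447.840) = 146.1 km
P7–P8: √((-93.7)² + (-84.8)²) = √(8779.690 + 7191.040) = 126.4 km
Closest pair: P5–P7 at 21.8 km.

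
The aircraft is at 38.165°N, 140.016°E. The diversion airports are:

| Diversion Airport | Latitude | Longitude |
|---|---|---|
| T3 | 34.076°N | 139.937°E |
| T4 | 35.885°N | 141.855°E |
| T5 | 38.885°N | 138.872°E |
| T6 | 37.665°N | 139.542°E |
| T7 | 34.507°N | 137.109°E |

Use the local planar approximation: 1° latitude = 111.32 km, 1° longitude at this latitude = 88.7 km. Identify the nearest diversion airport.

T6

Distances from 38.165°N, 140.016°E:
T3: √((-4.089·111.32)² + (-0.079·88.7)²) = √(207195.64195 + 49.10225) = 455.241 km
T4: √((-2.280·111.32)² + (1.839·88.7)²) = √(64419.31305 + 26607.90603) = 301.707 km
T5: √((0.720·111.32)² + (-1.144·88.7)²) = √(6424.08662 + 10296.72914) = 129.309 km
T6: √((-0.500·111.32)² + (-0.474·88.7)²) = √(3098.03560 + 1767.68112) = 69.755 km
T7: √((-3.658·111.32)² + (-2.907·88.7)²) = √(165818.81134 + 66487.08663) = 481.981 km
Minimum: T6 at 69.755 km.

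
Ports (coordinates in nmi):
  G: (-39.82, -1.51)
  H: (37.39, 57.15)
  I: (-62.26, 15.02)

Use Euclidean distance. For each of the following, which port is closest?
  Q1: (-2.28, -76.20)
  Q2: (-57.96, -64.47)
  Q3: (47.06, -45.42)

Q1 at (-2.28, -76.20):
  G: 83.59 nmi
  H: 139.13 nmi
  I: 109.17 nmi
  → nearest: G (83.59 nmi)
Q2 at (-57.96, -64.47):
  G: 65.52 nmi
  H: 154.54 nmi
  I: 79.61 nmi
  → nearest: G (65.52 nmi)
Q3 at (47.06, -45.42):
  G: 97.35 nmi
  H: 103.02 nmi
  I: 124.92 nmi
  → nearest: G (97.35 nmi)

Q1→G; Q2→G; Q3→G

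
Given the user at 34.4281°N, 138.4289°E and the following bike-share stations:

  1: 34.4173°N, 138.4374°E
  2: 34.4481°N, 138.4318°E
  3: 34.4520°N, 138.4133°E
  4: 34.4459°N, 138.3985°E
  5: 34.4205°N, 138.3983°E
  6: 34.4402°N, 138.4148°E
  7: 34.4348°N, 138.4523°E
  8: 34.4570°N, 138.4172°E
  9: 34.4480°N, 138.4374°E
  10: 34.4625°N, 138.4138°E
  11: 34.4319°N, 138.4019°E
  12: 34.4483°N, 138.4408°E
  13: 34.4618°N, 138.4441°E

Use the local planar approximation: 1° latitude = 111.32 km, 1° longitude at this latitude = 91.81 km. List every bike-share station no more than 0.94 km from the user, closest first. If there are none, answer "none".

none

Distances from 34.4281°N, 138.4289°E:
1: 1.4333 km
2: 2.2423 km
3: 3.0216 km
4: 3.4229 km
5: 2.9340 km
6: 1.8682 km
7: 2.2741 km
8: 3.3917 km
9: 2.3487 km
10: 4.0726 km
11: 2.5147 km
12: 2.5000 km
13: 4.0026 km
Threshold 0.94 km: none within range.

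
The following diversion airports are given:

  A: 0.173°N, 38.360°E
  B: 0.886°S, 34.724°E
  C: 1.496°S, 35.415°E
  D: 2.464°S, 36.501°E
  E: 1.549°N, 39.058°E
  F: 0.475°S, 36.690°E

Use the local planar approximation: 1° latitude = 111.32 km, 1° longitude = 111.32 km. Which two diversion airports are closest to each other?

Pairwise distances:
B–C: √((-0.610·111.32)² + (0.691·111.32)²) = √(4611.11619 + 5917.01255) = 102.607 km
C–D: √((-0.968·111.32)² + (1.086·111.32)²) = √(11611.73484 + 14615.24318) = 161.947 km
A–E: √((1.376·111.32)² + (0.698·111.32)²) = √(23462.98501 + 6037.50135) = 171.757 km
C–F: √((1.021·111.32)² + (1.275·111.32)²) = √(12918.07732 + 20144.97649) = 181.832 km
A–F: √((-0.648·111.32)² + (-1.670·111.32)²) = √(5203.51016 + 34560.44594) = 199.409 km
D–F: √((1.989·111.32)² + (0.189·111.32)²) = √(49024.81478 + 442.65972) = 222.413 km
B–F: √((0.411·111.32)² + (1.966·111.32)²) = √(2093.29309 + 47897.56355) = 223.586 km
B–D: √((-1.578·111.32)² + (1.777·111.32)²) = √(30857.47552 + 39131.02743) = 264.553 km
E–F: √((-2.024·111.32)² + (-2.368·111.32)²) = √(50765.35314 + 69487.99671) = 346.776 km
A–D: √((-2.637·111.32)² + (-1.859·111.32)²) = √(86172.09566 + 42825.76947) = 359.163 km
A–C: √((-1.669·111.32)² + (-2.945·111.32)²) = √(34519.06858 + 107477.36084) = 376.824 km
A–B: √((-1.059·111.32)² + (-3.636·111.32)²) = √(13897.55225 + 163830.26903) = 421.578 km
C–E: √((3.045·111.32)² + (3.643·111.32)²) = √(114900.25414 + 164461.68586) = 528.547 km
D–E: √((4.013·111.32)² + (2.557·111.32)²) = √(199565.15548 + 81022.91265) = 529.706 km
B–E: √((2.435·111.32)² + (4.334·111.32)²) = √(73475.80052 + 232768.50073) = 553.393 km
Closest pair: B–C at 102.607 km.

B and C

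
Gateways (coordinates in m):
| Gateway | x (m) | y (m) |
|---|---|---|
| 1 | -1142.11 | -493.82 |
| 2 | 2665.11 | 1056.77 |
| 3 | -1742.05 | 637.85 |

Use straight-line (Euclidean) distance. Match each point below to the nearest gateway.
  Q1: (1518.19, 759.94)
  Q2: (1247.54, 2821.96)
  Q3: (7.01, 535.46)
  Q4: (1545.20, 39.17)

Q1→2; Q2→2; Q3→1; Q4→2

Q1 at (1518.19, 759.94):
  1: 2940.94 m
  2: 1184.71 m
  3: 3262.53 m
  → nearest: 2 (1184.71 m)
Q2 at (1247.54, 2821.96):
  1: 4087.15 m
  2: 2263.93 m
  3: 3702.43 m
  → nearest: 2 (2263.93 m)
Q3 at (7.01, 535.46):
  1: 1542.69 m
  2: 2708.74 m
  3: 1752.05 m
  → nearest: 1 (1542.69 m)
Q4 at (1545.20, 39.17):
  1: 2739.66 m
  2: 1513.18 m
  3: 3341.32 m
  → nearest: 2 (1513.18 m)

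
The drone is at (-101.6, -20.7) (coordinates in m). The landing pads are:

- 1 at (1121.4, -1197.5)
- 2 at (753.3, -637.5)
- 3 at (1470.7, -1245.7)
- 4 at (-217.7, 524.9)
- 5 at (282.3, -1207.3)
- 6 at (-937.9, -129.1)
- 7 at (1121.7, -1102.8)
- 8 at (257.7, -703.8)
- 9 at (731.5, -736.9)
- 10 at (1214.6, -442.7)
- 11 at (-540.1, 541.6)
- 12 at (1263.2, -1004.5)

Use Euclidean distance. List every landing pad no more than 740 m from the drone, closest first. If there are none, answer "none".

Distances from (-101.6, -20.7):
1: √((1223.0)² + (-1176.8)²) = √(1495729.000 + 1384858.240) = 1697.2 m
2: √((854.9)² + (-616.8)²) = √(730854.010 + 380442.240) = 1054.2 m
3: √((1572.3)² + (-1225.0)²) = √(2472127.290 + 1500625.000) = 1993.2 m
4: √((-116.1)² + (545.6)²) = √(13479.210 + 297679.360) = 557.8 m
5: √((383.9)² + (-1186.6)²) = √(147379.210 + 1408019.560) = 1247.2 m
6: √((-836.3)² + (-108.4)²) = √(699397.690 + 11750.560) = 843.3 m
7: √((1223.3)² + (-1082.1)²) = √(1496462.890 + 1170940.410) = 1633.2 m
8: √((359.3)² + (-683.1)²) = √(129096.490 + 466625.610) = 771.8 m
9: √((833.1)² + (-716.2)²) = √(694055.610 + 512942.440) = 1098.6 m
10: √((1316.2)² + (-422.0)²) = √(1732382.440 + 178084.000) = 1382.2 m
11: √((-438.5)² + (562.3)²) = √(192282.250 + 316181.290) = 713.1 m
12: √((1364.8)² + (-983.8)²) = √(1862679.040 + 967862.440) = 1682.4 m
Threshold 740 m: 4 (557.8 m), 11 (713.1 m) are within range.

4, 11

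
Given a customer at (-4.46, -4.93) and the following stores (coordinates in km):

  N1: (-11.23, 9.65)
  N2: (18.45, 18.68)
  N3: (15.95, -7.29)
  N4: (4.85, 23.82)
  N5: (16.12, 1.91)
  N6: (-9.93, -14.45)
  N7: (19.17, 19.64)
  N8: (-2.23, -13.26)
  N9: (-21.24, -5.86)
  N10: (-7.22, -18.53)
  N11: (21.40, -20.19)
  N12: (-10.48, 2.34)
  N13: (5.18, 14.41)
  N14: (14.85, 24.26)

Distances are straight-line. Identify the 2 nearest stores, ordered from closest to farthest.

N8, N12

Distances from (-4.46, -4.93):
N1: √((-6.77)² + (14.58)²) = √(45.8329 + 212.5764) = 16.08 km
N2: √((22.91)² + (23.61)²) = √(524.8681 + 557.4321) = 32.90 km
N3: √((20.41)² + (-2.36)²) = √(416.5681 + 5.5696) = 20.55 km
N4: √((9.31)² + (28.75)²) = √(86.6761 + 826.5625) = 30.22 km
N5: √((20.58)² + (6.84)²) = √(423.5364 + 46.7856) = 21.69 km
N6: √((-5.47)² + (-9.52)²) = √(29.9209 + 90.6304) = 10.98 km
N7: √((23.63)² + (24.57)²) = √(558.3769 + 603.6849) = 34.09 km
N8: √((2.23)² + (-8.33)²) = √(4.9729 + 69.3889) = 8.62 km
N9: √((-16.78)² + (-0.93)²) = √(281.5684 + 0.8649) = 16.81 km
N10: √((-2.76)² + (-13.60)²) = √(7.6176 + 184.9600) = 13.88 km
N11: √((25.86)² + (-15.26)²) = √(668.7396 + 232.8676) = 30.03 km
N12: √((-6.02)² + (7.27)²) = √(36.2404 + 52.8529) = 9.44 km
N13: √((9.64)² + (19.34)²) = √(92.9296 + 374.0356) = 21.61 km
N14: √((19.31)² + (29.19)²) = √(372.8761 + 852.0561) = 35.00 km
Sorted: N8 (8.62 km) < N12 (9.44 km) < N6 (10.98 km) < N10 (13.88 km) < …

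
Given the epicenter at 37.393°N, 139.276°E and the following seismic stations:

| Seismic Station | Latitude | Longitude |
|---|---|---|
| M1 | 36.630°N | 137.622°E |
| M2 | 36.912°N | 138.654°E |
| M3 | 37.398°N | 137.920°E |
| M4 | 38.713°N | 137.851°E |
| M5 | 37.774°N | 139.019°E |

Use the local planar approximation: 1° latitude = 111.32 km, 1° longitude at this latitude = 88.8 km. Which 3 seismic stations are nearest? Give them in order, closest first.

M5, M2, M3

Distances from 37.393°N, 139.276°E:
M1: √((-0.763·111.32)² + (-1.654·88.8)²) = √(7214.32115 + 21572.32438) = 169.666 km
M2: √((-0.481·111.32)² + (-0.622·88.8)²) = √(2867.05846 + 3050.75057) = 76.927 km
M3: √((0.005·111.32)² + (-1.356·88.8)²) = √(0.30980 + 14499.24240) = 120.414 km
M4: √((1.320·111.32)² + (-1.425·88.8)²) = √(21592.06892 + 16012.37160) = 193.919 km
M5: √((0.381·111.32)² + (-0.257·88.8)²) = √(1798.85578 + 520.82543) = 48.163 km
Sorted: M5 (48.163 km) < M2 (76.927 km) < M3 (120.414 km) < M1 (169.666 km) < M4 (193.919 km)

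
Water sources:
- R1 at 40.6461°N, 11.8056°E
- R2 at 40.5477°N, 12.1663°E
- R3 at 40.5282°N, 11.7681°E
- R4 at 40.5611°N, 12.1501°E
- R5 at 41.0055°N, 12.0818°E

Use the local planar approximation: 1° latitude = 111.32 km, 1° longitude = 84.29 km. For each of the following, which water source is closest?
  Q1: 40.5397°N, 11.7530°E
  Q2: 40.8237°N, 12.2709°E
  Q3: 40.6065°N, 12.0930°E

Q1→R3; Q2→R5; Q3→R4

Q1 at 40.5397°N, 11.7530°E:
  R1: 12.6471 km
  R2: 34.8484 km
  R3: 1.8052 km
  R4: 33.5562 km
  R5: 58.7947 km
  → nearest: R3 (1.8052 km)
Q2 at 40.8237°N, 12.2709°E:
  R1: 43.9214 km
  R2: 31.9643 km
  R3: 53.6492 km
  R4: 30.9552 km
  R5: 25.7611 km
  → nearest: R5 (25.7611 km)
Q3 at 40.6065°N, 12.0930°E:
  R1: 24.6228 km
  R2: 9.0010 km
  R3: 28.7395 km
  R4: 6.9790 km
  R5: 44.4267 km
  → nearest: R4 (6.9790 km)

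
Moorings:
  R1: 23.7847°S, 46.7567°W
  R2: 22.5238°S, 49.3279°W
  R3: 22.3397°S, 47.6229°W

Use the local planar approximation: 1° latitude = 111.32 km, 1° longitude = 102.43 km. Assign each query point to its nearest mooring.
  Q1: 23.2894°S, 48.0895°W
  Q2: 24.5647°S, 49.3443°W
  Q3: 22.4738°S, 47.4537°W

Q1→R3; Q2→R2; Q3→R3

Q1 at 23.2894°S, 48.0895°W:
  R1: √((-0.4953·111.32)² + (1.3328·102.43)²) = √(3040.066273 + 18637.356542) = 147.2325 km
  R2: √((0.7656·111.32)² + (-1.2384·102.43)²) = √(7263.571984 + 16090.747955) = 152.8212 km
  R3: √((0.9497·111.32)² + (0.4666·102.43)²) = √(11176.846110 + 2284.250951) = 116.0220 km
  → nearest: R3 (116.0220 km)
Q2 at 24.5647°S, 49.3443°W:
  R1: √((0.7800·111.32)² + (2.5876·102.43)²) = √(7539.379436 + 70250.372331) = 278.9081 km
  R2: √((2.0409·111.32)² + (0.0164·102.43)²) = √(51616.653796 + 2.821903) = 227.1992 km
  R3: √((2.2250·111.32)² + (1.7214·102.43)²) = √(61348.849969 + 31089.801034) = 304.0373 km
  → nearest: R2 (227.1992 km)
Q3 at 22.4738°S, 47.4537°W:
  R1: √((-1.3109·111.32)² + (0.6970·102.43)²) = √(21295.386282 + 5097.061828) = 162.4575 km
  R2: √((-0.0500·111.32)² + (-1.8742·102.43)²) = √(30.980356 + 36854.134164) = 192.0550 km
  R3: √((0.1341·111.32)² + (-0.1692·102.43)²) = √(222.845542 + 300.368968) = 22.8739 km
  → nearest: R3 (22.8739 km)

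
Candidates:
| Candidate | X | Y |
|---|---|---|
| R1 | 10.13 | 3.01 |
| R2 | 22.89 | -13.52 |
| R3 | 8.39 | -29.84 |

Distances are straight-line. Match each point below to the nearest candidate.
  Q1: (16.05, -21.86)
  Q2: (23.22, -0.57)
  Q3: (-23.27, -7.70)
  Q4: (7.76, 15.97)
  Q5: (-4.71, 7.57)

Q1→R2; Q2→R2; Q3→R1; Q4→R1; Q5→R1

Q1 at (16.05, -21.86):
  R1: √((-5.92)² + (24.87)²) = √(35.0464 + 618.5169) = 25.56
  R2: √((6.84)² + (8.34)²) = √(46.7856 + 69.5556) = 10.79
  R3: √((-7.66)² + (-7.98)²) = √(58.6756 + 63.6804) = 11.06
  → nearest: R2 (10.79)
Q2 at (23.22, -0.57):
  R1: √((-13.09)² + (3.58)²) = √(171.3481 + 12.8164) = 13.57
  R2: √((-0.33)² + (-12.95)²) = √(0.1089 + 167.7025) = 12.95
  R3: √((-14.83)² + (-29.27)²) = √(219.9289 + 856.7329) = 32.81
  → nearest: R2 (12.95)
Q3 at (-23.27, -7.70):
  R1: √((33.40)² + (10.71)²) = √(1115.5600 + 114.7041) = 35.08
  R2: √((46.16)² + (-5.82)²) = √(2130.7456 + 33.8724) = 46.53
  R3: √((31.66)² + (-22.14)²) = √(1002.3556 + 490.1796) = 38.63
  → nearest: R1 (35.08)
Q4 at (7.76, 15.97):
  R1: √((2.37)² + (-12.96)²) = √(5.6169 + 167.9616) = 13.17
  R2: √((15.13)² + (-29.49)²) = √(228.9169 + 869.6601) = 33.14
  R3: √((0.63)² + (-45.81)²) = √(0.3969 + 2098.5561) = 45.81
  → nearest: R1 (13.17)
Q5 at (-4.71, 7.57):
  R1: √((14.84)² + (-4.56)²) = √(220.2256 + 20.7936) = 15.52
  R2: √((27.60)² + (-21.09)²) = √(761.7600 + 444.7881) = 34.74
  R3: √((13.10)² + (-37.41)²) = √(171.6100 + 1399.5081) = 39.64
  → nearest: R1 (15.52)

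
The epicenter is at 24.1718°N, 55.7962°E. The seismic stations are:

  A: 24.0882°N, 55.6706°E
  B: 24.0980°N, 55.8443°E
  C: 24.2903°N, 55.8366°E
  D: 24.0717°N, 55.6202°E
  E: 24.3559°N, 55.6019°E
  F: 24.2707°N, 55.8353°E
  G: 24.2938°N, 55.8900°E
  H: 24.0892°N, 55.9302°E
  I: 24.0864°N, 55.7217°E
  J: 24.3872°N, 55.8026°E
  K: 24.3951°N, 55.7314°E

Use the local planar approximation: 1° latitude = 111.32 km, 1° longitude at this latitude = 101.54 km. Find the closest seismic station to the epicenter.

Distances from 24.1718°N, 55.7962°E:
A: √((-0.0836·111.32)² + (-0.1256·101.54)²) = √(86.608188 + 162.649824) = 15.7879 km
B: √((-0.0738·111.32)² + (0.0481·101.54)²) = √(67.493060 + 23.854179) = 9.5576 km
C: √((0.1185·111.32)² + (0.0404·101.54)²) = √(174.013562 + 16.828176) = 13.8145 km
D: √((-0.1001·111.32)² + (-0.1760·101.54)²) = √(124.169391 + 319.374071) = 21.0605 km
E: √((0.1841·111.32)² + (-0.1943·101.54)²) = √(420.004528 + 389.242201) = 28.4473 km
F: √((0.0989·111.32)² + (0.0391·101.54)²) = √(121.210147 + 15.762599) = 11.7035 km
G: √((0.1220·111.32)² + (0.0938·101.54)²) = √(184.444647 + 90.715186) = 16.5879 km
H: √((-0.0826·111.32)² + (0.1340·101.54)²) = √(84.548613 + 185.133032) = 16.4220 km
I: √((-0.0854·111.32)² + (-0.0745·101.54)²) = √(90.377877 + 57.225140) = 12.1492 km
J: √((0.2154·111.32)² + (0.0064·101.54)²) = √(574.960214 + 0.422313) = 23.9871 km
K: √((0.2233·111.32)² + (-0.0648·101.54)²) = √(617.908033 + 43.293663) = 25.7138 km
Minimum: B at 9.5576 km.

B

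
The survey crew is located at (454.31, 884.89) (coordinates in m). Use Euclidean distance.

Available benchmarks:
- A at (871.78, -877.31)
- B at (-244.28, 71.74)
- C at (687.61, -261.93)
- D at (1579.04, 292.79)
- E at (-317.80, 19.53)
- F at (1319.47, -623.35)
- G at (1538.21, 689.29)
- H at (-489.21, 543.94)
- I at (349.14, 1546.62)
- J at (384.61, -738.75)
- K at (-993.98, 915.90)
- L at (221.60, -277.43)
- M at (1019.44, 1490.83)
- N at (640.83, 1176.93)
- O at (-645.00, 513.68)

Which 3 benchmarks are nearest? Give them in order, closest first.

Distances from (454.31, 884.89):
A: √((417.47)² + (-1762.20)²) = √(174281.2009 + 3105348.8400) = 1810.97 m
B: √((-698.59)² + (-813.15)²) = √(488027.9881 + 661212.9225) = 1072.03 m
C: √((233.30)² + (-1146.82)²) = √(54428.8900 + 1315196.1124) = 1170.31 m
D: √((1124.73)² + (-592.10)²) = √(1265017.5729 + 350582.4100) = 1271.06 m
E: √((-772.11)² + (-865.36)²) = √(596153.8521 + 748847.9296) = 1159.74 m
F: √((865.16)² + (-1508.24)²) = √(748501.8256 + 2274787.8976) = 1738.76 m
G: √((1083.90)² + (-195.60)²) = √(1174839.2100 + 38259.3600) = 1101.41 m
H: √((-943.52)² + (-340.95)²) = √(890229.9904 + 116246.9025) = 1003.23 m
I: √((-105.17)² + (661.73)²) = √(11060.7289 + 437886.5929) = 670.04 m
J: √((-69.70)² + (-1623.64)²) = √(4858.0900 + 2636206.8496) = 1625.14 m
K: √((-1448.29)² + (31.01)²) = √(2097543.9241 + 961.6201) = 1448.62 m
L: √((-232.71)² + (-1162.32)²) = √(54153.9441 + 1350987.7824) = 1185.39 m
M: √((565.13)² + (605.94)²) = √(319371.9169 + 367163.2836) = 828.57 m
N: √((186.52)² + (292.04)²) = √(34789.7104 + 85287.3616) = 346.52 m
O: √((-1099.31)² + (-371.21)²) = √(1208482.4761 + 137796.8641) = 1160.29 m
Sorted: N (346.52 m) < I (670.04 m) < M (828.57 m) < H (1003.23 m) < B (1072.03 m) < …

N, I, M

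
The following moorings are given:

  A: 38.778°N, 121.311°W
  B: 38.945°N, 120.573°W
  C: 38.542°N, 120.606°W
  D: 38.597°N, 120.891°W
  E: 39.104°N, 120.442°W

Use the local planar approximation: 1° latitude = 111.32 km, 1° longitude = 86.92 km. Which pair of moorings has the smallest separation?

B and E

Pairwise distances:
A–B: 66.787 km
A–C: 66.673 km
A–D: 41.698 km
A–E: 83.799 km
B–C: 44.954 km
B–D: 47.589 km
B–E: 21.046 km
C–D: 25.518 km
C–E: 64.165 km
D–E: 68.619 km
Closest pair: B–E at 21.046 km.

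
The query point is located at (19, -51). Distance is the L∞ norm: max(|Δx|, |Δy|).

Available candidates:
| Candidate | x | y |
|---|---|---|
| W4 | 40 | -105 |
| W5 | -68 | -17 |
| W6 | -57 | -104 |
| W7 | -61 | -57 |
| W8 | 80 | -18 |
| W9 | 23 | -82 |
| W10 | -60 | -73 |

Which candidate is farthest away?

Distances from (19, -51):
W4: 54
W5: 87
W6: 76
W7: 80
W8: 61
W9: 31
W10: 79
Maximum: W5 at 87.

W5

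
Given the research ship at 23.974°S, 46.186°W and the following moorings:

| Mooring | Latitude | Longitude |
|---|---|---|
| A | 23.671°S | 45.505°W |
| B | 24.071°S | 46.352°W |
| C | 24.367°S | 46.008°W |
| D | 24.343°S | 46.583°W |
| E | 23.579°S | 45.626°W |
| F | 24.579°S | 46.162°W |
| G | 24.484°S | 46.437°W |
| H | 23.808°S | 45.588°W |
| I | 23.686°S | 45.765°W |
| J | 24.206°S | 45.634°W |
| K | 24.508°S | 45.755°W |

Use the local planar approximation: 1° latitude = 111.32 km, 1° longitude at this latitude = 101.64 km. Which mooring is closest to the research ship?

Distances from 23.974°S, 46.186°W:
A: 76.998 km
B: 20.032 km
C: 47.342 km
D: 57.581 km
E: 71.925 km
F: 67.393 km
G: 62.242 km
H: 63.528 km
I: 53.468 km
J: 61.764 km
K: 73.843 km
Minimum: B at 20.032 km.

B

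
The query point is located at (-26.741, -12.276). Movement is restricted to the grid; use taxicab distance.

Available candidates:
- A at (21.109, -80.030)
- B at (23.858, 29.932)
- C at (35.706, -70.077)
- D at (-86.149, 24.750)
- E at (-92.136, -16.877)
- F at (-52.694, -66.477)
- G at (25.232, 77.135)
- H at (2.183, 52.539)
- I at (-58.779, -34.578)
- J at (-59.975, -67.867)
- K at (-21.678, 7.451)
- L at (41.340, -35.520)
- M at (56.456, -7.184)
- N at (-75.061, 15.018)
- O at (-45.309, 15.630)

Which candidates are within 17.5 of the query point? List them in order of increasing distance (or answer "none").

none

Distances from (-26.741, -12.276):
A: |47.850| + |-67.754| = 47.850 + 67.754 = 115.604
B: |50.599| + |42.208| = 50.599 + 42.208 = 92.807
C: |62.447| + |-57.801| = 62.447 + 57.801 = 120.248
D: |-59.408| + |37.026| = 59.408 + 37.026 = 96.434
E: |-65.395| + |-4.601| = 65.395 + 4.601 = 69.996
F: |-25.953| + |-54.201| = 25.953 + 54.201 = 80.154
G: |51.973| + |89.411| = 51.973 + 89.411 = 141.384
H: |28.924| + |64.815| = 28.924 + 64.815 = 93.739
I: |-32.038| + |-22.302| = 32.038 + 22.302 = 54.340
J: |-33.234| + |-55.591| = 33.234 + 55.591 = 88.825
K: |5.063| + |19.727| = 5.063 + 19.727 = 24.790
L: |68.081| + |-23.244| = 68.081 + 23.244 = 91.325
M: |83.197| + |5.092| = 83.197 + 5.092 = 88.289
N: |-48.320| + |27.294| = 48.320 + 27.294 = 75.614
O: |-18.568| + |27.906| = 18.568 + 27.906 = 46.474
Threshold 17.5: none within range.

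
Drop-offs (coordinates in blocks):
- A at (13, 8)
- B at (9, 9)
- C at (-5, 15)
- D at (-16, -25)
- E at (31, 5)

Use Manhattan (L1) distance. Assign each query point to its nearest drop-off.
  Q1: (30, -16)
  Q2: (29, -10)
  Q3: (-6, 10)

Q1→E; Q2→E; Q3→C

Q1 at (30, -16):
  A: 41 blocks
  B: 46 blocks
  C: 66 blocks
  D: 55 blocks
  E: 22 blocks
  → nearest: E (22 blocks)
Q2 at (29, -10):
  A: 34 blocks
  B: 39 blocks
  C: 59 blocks
  D: 60 blocks
  E: 17 blocks
  → nearest: E (17 blocks)
Q3 at (-6, 10):
  A: 21 blocks
  B: 16 blocks
  C: 6 blocks
  D: 45 blocks
  E: 42 blocks
  → nearest: C (6 blocks)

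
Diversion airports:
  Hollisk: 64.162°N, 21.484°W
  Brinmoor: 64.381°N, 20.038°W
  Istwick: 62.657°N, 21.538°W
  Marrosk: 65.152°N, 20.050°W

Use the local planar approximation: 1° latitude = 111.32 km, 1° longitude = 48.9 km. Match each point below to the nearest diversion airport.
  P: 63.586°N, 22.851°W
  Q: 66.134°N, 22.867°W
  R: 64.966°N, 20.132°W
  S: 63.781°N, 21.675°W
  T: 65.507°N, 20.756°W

P→Hollisk; Q→Marrosk; R→Marrosk; S→Hollisk; T→Marrosk

P at 63.586°N, 22.851°W:
  Hollisk: √((0.576·111.32)² + (1.367·48.9)²) = √(4111.41544 + 4468.42782) = 92.627 km
  Brinmoor: √((0.795·111.32)² + (2.813·48.9)²) = √(7832.14380 + 18921.57060) = 163.566 km
  Istwick: √((-0.929·111.32)² + (1.313·48.9)²) = √(10694.92697 + 4122.37191) = 121.726 km
  Marrosk: √((1.566·111.32)² + (2.801·48.9)²) = √(30389.94477 + 18760.47957) = 221.699 km
  → nearest: Hollisk (92.627 km)
Q at 66.134°N, 22.867°W:
  Hollisk: √((-1.972·111.32)² + (1.383·48.9)²) = √(48190.36509 + 4573.64106) = 229.704 km
  Brinmoor: √((-1.753·111.32)² + (2.829·48.9)²) = √(38081.16512 + 19137.42991) = 239.204 km
  Istwick: √((-3.477·111.32)² + (1.329·48.9)²) = √(149815.16492 + 4223.45314) = 392.478 km
  Marrosk: √((-0.982·111.32)² + (2.817·48.9)²) = √(11950.04033 + 18975.42065) = 175.856 km
  → nearest: Marrosk (175.856 km)
R at 64.966°N, 20.132°W:
  Hollisk: √((-0.804·111.32)² + (-1.352·48.9)²) = √(8010.47912 + 4370.90232) = 111.272 km
  Brinmoor: √((-0.585·111.32)² + (0.094·48.9)²) = √(4240.90093 + 21.12873) = 65.284 km
  Istwick: √((-2.309·111.32)² + (-1.406·48.9)²) = √(66068.47175 + 4727.03001) = 266.074 km
  Marrosk: √((0.186·111.32)² + (0.082·48.9)²) = √(428.71856 + 16.07850) = 21.090 km
  → nearest: Marrosk (21.090 km)
S at 63.781°N, 21.675°W:
  Hollisk: √((0.381·111.32)² + (0.191·48.9)²) = √(1798.85578 + 87.23373) = 43.429 km
  Brinmoor: √((0.600·111.32)² + (1.637·48.9)²) = √(4461.17126 + 6407.89043) = 104.255 km
  Istwick: √((-1.124·111.32)² + (0.137·48.9)²) = √(15655.93530 + 44.88062) = 125.303 km
  Marrosk: √((1.371·111.32)² + (1.625·48.9)²) = √(23292.77893 + 6314.28891) = 172.067 km
  → nearest: Hollisk (43.429 km)
T at 65.507°N, 20.756°W:
  Hollisk: √((-1.345·111.32)² + (-0.728·48.9)²) = √(22417.69541 + 1267.30304) = 153.899 km
  Brinmoor: √((-1.126·111.32)² + (0.718·48.9)²) = √(15711.69994 + 1232.72614) = 130.171 km
  Istwick: √((-2.850·111.32)² + (-0.782·48.9)²) = √(100655.17664 + 1462.28230) = 319.558 km
  Marrosk: √((-0.355·111.32)² + (0.706·48.9)²) = √(1561.71975 + 1191.86515) = 52.475 km
  → nearest: Marrosk (52.475 km)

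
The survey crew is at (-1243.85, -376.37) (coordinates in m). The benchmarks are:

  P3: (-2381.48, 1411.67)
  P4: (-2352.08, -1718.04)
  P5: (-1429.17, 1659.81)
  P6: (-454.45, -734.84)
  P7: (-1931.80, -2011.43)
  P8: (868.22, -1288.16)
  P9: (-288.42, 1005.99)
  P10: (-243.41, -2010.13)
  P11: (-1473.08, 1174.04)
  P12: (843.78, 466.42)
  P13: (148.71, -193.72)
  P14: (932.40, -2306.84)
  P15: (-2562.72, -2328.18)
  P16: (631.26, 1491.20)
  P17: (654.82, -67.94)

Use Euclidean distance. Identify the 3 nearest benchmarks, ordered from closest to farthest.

Distances from (-1243.85, -376.37):
P3: √((-1137.63)² + (1788.04)²) = √(1294202.0169 + 3197087.0416) = 2119.27 m
P4: √((-1108.23)² + (-1341.67)²) = √(1228173.7329 + 1800078.3889) = 1740.19 m
P5: √((-185.32)² + (2036.18)²) = √(34343.5024 + 4146028.9924) = 2044.60 m
P6: √((789.40)² + (-358.47)²) = √(623152.3600 + 128500.7409) = 866.98 m
P7: √((-687.95)² + (-1635.06)²) = √(473275.2025 + 2673421.2036) = 1773.89 m
P8: √((2112.07)² + (-911.79)²) = √(4460839.6849 + 831361.0041) = 2300.48 m
P9: √((955.43)² + (1382.36)²) = √(912846.4849 + 1910919.1696) = 1680.41 m
P10: √((1000.44)² + (-1633.76)²) = √(1000880.1936 + 2669171.7376) = 1915.74 m
P11: √((-229.23)² + (1550.41)²) = √(52546.3929 + 2403771.1681) = 1567.26 m
P12: √((2087.63)² + (842.79)²) = √(4358199.0169 + 710294.9841) = 2251.33 m
P13: √((1392.56)² + (182.65)²) = √(1939223.3536 + 33361.0225) = 1404.49 m
P14: √((2176.25)² + (-1930.47)²) = √(4736064.0625 + 3726714.4209) = 2909.09 m
P15: √((-1318.87)² + (-1951.81)²) = √(1739418.0769 + 3809562.2761) = 2355.63 m
P16: √((1875.11)² + (1867.57)²) = √(3516037.5121 + 3487817.7049) = 2646.48 m
P17: √((1898.67)² + (308.43)²) = √(3604947.7689 + 95129.0649) = 1923.56 m
Sorted: P6 (866.98 m) < P13 (1404.49 m) < P11 (1567.26 m) < P9 (1680.41 m) < P4 (1740.19 m) < …

P6, P13, P11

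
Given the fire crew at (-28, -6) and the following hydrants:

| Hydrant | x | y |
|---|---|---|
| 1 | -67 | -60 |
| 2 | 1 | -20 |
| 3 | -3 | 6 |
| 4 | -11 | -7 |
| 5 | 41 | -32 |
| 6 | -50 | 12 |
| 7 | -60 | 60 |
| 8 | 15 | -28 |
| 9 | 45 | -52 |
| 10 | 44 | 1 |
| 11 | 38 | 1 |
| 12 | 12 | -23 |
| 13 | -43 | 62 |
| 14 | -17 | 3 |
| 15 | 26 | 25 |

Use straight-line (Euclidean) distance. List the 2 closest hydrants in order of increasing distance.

Distances from (-28, -6):
1: √((-39)² + (-54)²) = √(1521.000 + 2916.000) = 66.6
2: √((29)² + (-14)²) = √(841.000 + 196.000) = 32.2
3: √((25)² + (12)²) = √(625.000 + 144.000) = 27.7
4: √((17)² + (-1)²) = √(289.000 + 1.000) = 17.0
5: √((69)² + (-26)²) = √(4761.000 + 676.000) = 73.7
6: √((-22)² + (18)²) = √(484.000 + 324.000) = 28.4
7: √((-32)² + (66)²) = √(1024.000 + 4356.000) = 73.3
8: √((43)² + (-22)²) = √(1849.000 + 484.000) = 48.3
9: √((73)² + (-46)²) = √(5329.000 + 2116.000) = 86.3
10: √((72)² + (7)²) = √(5184.000 + 49.000) = 72.3
11: √((66)² + (7)²) = √(4356.000 + 49.000) = 66.4
12: √((40)² + (-17)²) = √(1600.000 + 289.000) = 43.5
13: √((-15)² + (68)²) = √(225.000 + 4624.000) = 69.6
14: √((11)² + (9)²) = √(121.000 + 81.000) = 14.2
15: √((54)² + (31)²) = √(2916.000 + 961.000) = 62.3
Sorted: 14 (14.2) < 4 (17.0) < 3 (27.7) < 6 (28.4) < …

14, 4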